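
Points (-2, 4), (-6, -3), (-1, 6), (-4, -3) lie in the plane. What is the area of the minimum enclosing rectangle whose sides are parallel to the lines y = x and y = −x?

42

In coordinates u = x + y, v = x − y the rectangle is axis-aligned; the map (x,y)→(u,v) scales areas by 2.
u-values: 2, -9, 5, -7; range = 5 − (-9) = 14.
v-values: -6, -3, -7, -1; range = -1 − (-7) = 6.
Area = (14 × 6) / 2 = 42.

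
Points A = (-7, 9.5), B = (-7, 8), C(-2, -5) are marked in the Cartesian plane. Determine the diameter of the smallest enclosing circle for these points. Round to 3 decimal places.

15.338

Side lengths²: AB² = 2.25, AC² = 235.25, BC² = 194.
Since AC² = 235.25 ≥ 194 + 2.25 = 196.25, the angle opposite AC is not acute, so the smallest enclosing circle has AC as diameter.
Centre = midpoint of AC = (-4.5, 2.25), r² = 235.25/4 = 58.8125.
Diameter = 2r = 2√(58.8125) ≈ 15.338.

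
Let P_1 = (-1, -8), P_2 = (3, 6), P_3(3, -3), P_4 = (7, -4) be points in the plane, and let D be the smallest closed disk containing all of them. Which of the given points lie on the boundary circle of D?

The farthest pair is P_1–P_2 with squared distance 212. The circle on this segment as diameter has centre (1, -1) and r² = 212/4 = 53.
Check P_3: distance² to centre = 8 ≤ 53, so it lies inside.
All remaining points lie in this disk, and no smaller disk contains both endpoints, so this is the minimum enclosing circle.
The points at distance exactly r from the centre are P_1, P_2 — 2 points.

P_1, P_2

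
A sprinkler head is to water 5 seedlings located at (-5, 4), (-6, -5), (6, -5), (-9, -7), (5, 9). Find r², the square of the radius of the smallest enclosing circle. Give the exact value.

The minimum enclosing circle of a finite set is fixed by two of the points (as a diameter) or three (as a circumcircle).
The farthest pair is (-9, -7)–(5, 9) with squared distance 452. The circle on this segment as diameter has centre (-2, 1) and r² = 452/4 = 113.
Check (-5, 4): distance² to centre = 18 ≤ 113, so it lies inside.
All remaining points lie in this disk, and no smaller disk contains both endpoints, so this is the minimum enclosing circle.

113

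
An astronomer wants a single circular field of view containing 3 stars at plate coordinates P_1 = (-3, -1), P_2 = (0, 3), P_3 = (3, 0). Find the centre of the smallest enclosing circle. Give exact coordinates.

Side lengths²: P_1P_2² = 25, P_1P_3² = 37, P_2P_3² = 18.
Since P_1P_3² = 37 < 25 + 18 = 43, the triangle is acute, so the smallest enclosing circle is the circumcircle.
Circumcentre = (-1/14, -1/14), r² = 925/98.
Centre = (-1/14, -1/14).

(-1/14, -1/14)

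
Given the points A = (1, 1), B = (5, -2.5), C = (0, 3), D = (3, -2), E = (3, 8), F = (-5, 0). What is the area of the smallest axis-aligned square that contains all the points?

The bounding box has width 10 and height 10.5.
An axis-aligned square enclosing the set must have side ≥ max(width, height).
So the minimum side is max(10, 10.5) = 10.5.
Area = 10.5² = 110.25.

110.25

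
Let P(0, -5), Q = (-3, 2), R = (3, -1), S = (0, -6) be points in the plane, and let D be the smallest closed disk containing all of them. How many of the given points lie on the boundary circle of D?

By Welzl's lemma the MEC is supported by two points (diametrically opposite) or three points (on a circumcircle).
The minimum enclosing circle is determined by three boundary points: Q, R, S.
Their circumcentre is (-31/26, -49/26) with r² = 6205/338.
The farthest remaining point P is at distance² 3761/338 ≤ 6205/338.
The points at distance exactly r from the centre are Q, R, S — 3 points.

3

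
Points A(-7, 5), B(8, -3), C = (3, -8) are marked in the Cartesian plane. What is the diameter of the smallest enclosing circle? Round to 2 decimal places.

Side lengths²: AB² = 289, AC² = 269, BC² = 50.
Since AB² = 289 < 269 + 50 = 319, the triangle is acute, so the smallest enclosing circle is the circumcircle.
Circumcentre = (-1/46, 1/46), r² = 77741/1058.
Diameter = 2r = 2√(77741/1058) ≈ 17.14.

17.14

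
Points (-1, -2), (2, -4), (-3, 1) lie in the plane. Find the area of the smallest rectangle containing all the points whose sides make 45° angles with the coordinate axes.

In coordinates u = x + y, v = x − y the rectangle is axis-aligned; the map (x,y)→(u,v) scales areas by 2.
u-values: -3, -2, -2; range = -2 − (-3) = 1.
v-values: 1, 6, -4; range = 6 − (-4) = 10.
Area = (1 × 10) / 2 = 5.

5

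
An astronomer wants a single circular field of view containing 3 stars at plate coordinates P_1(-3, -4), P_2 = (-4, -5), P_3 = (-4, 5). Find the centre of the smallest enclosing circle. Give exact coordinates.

Side lengths²: P_1P_2² = 2, P_1P_3² = 82, P_2P_3² = 100.
Since P_2P_3² = 100 ≥ 82 + 2 = 84, the angle opposite P_2P_3 is not acute, so the smallest enclosing circle has P_2P_3 as diameter.
Centre = midpoint of P_2P_3 = (-4, 0), r² = 100/4 = 25.
Centre = (-4, 0).

(-4, 0)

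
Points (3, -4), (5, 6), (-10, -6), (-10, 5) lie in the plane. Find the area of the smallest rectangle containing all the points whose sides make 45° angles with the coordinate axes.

297

In coordinates u = x + y, v = x − y the rectangle is axis-aligned; the map (x,y)→(u,v) scales areas by 2.
u-values: -1, 11, -16, -5; range = 11 − (-16) = 27.
v-values: 7, -1, -4, -15; range = 7 − (-15) = 22.
Area = (27 × 22) / 2 = 297.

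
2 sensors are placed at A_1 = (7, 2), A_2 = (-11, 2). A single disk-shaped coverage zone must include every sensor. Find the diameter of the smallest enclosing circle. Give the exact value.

18

The smallest circle enclosing two points has them as diameter endpoints.
Centre = midpoint = (-2, 2); r² = |A_1A_2|²/4 = 324/4 = 81.
Diameter = 2r = 2√81 = 18.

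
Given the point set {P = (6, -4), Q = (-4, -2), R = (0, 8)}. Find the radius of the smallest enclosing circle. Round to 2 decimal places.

Side lengths²: PQ² = 104, PR² = 180, QR² = 116.
Since PR² = 180 < 116 + 104 = 220, the triangle is acute, so the smallest enclosing circle is the circumcircle.
Circumcentre = (17/9, 13/9), r² = 3770/81.
r = √(3770/81) ≈ 6.82.

6.82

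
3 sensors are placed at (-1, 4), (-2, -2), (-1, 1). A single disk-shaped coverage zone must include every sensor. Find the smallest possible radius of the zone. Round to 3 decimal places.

Call the three points A, B, C in the order given.
Side lengths²: AB² = 37, AC² = 9, BC² = 10.
Since AB² = 37 ≥ 10 + 9 = 19, the angle opposite AB is not acute, so the smallest enclosing circle has AB as diameter.
Centre = midpoint of AB = (-1.5, 1), r² = 37/4 = 9.25.
r = √(9.25) ≈ 3.041.

3.041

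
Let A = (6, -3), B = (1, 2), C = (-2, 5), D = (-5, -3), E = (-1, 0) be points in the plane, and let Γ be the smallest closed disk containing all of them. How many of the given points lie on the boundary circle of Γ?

By Welzl's lemma the MEC is supported by two points (diametrically opposite) or three points (on a circumcircle).
The minimum enclosing circle is determined by three boundary points: A, C, D.
Their circumcentre is (0.5, -0.5) with r² = 36.5.
The farthest remaining point B is at distance² 6.5 ≤ 36.5.
The points at distance exactly r from the centre are A, C, D — 3 points.

3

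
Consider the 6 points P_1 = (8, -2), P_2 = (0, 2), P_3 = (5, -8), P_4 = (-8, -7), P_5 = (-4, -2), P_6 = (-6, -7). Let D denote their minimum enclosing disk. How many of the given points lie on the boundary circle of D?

The farthest pair is P_1–P_4 with squared distance 281. The circle on this segment as diameter has centre (0, -4.5) and r² = 281/4 = 70.25.
Check P_2: distance² to centre = 42.25 ≤ 70.25, so it lies inside.
All remaining points lie in this disk, and no smaller disk contains both endpoints, so this is the minimum enclosing circle.
The points at distance exactly r from the centre are P_1, P_4 — 2 points.

2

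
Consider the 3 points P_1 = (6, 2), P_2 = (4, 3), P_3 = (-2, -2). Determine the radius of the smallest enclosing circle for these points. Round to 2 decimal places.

Side lengths²: P_1P_2² = 5, P_1P_3² = 80, P_2P_3² = 61.
Since P_1P_3² = 80 ≥ 61 + 5 = 66, the angle opposite P_1P_3 is not acute, so the smallest enclosing circle has P_1P_3 as diameter.
Centre = midpoint of P_1P_3 = (2, 0), r² = 80/4 = 20.
r = √20 ≈ 4.47.

4.47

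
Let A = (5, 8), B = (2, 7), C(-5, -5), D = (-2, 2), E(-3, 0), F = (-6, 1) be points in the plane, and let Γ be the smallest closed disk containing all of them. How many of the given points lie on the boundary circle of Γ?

2

The farthest pair is A–C with squared distance 269. The circle on this segment as diameter has centre (0, 1.5) and r² = 269/4 = 67.25.
Check B: distance² to centre = 34.25 ≤ 67.25, so it lies inside.
All remaining points lie in this disk, and no smaller disk contains both endpoints, so this is the minimum enclosing circle.
The points at distance exactly r from the centre are A, C — 2 points.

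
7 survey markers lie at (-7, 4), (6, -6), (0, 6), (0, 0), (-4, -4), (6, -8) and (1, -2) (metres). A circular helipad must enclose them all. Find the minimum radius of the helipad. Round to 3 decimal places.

The farthest pair is (-7, 4)–(6, -8) with squared distance 313. The circle on this segment as diameter has centre (-0.5, -2) and r² = 313/4 = 78.25.
Check (6, -6): distance² to centre = 58.25 ≤ 78.25, so it lies inside.
All remaining points lie in this disk, and no smaller disk contains both endpoints, so this is the minimum enclosing circle.
r = √(78.25) ≈ 8.846.

8.846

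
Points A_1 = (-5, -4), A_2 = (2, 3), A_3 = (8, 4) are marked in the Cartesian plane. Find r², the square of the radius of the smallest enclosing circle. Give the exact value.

58.25

Side lengths²: A_1A_2² = 98, A_1A_3² = 233, A_2A_3² = 37.
Since A_1A_3² = 233 ≥ 98 + 37 = 135, the angle opposite A_1A_3 is not acute, so the smallest enclosing circle has A_1A_3 as diameter.
Centre = midpoint of A_1A_3 = (1.5, 0), r² = 233/4 = 58.25.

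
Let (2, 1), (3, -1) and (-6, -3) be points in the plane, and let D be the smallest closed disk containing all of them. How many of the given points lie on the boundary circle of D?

3

Call the three points A, B, C in the order given.
Side lengths²: AB² = 5, AC² = 80, BC² = 85.
Since BC² = 85 ≥ 80 + 5 = 85, the angle opposite BC is not acute, so the smallest enclosing circle has BC as diameter.
Centre = midpoint of BC = (-1.5, -2), r² = 85/4 = 21.25.
The points at distance exactly r from the centre are (2, 1), (3, -1), (-6, -3) — 3 points.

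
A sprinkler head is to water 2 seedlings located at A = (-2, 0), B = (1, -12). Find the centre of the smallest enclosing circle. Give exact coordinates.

(-0.5, -6)

The smallest circle enclosing two points has them as diameter endpoints.
Centre = midpoint = (-0.5, -6); r² = |AB|²/4 = 153/4 = 38.25.
Centre = (-0.5, -6).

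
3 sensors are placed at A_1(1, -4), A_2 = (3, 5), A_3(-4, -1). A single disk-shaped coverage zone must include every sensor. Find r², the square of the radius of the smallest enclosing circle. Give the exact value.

Side lengths²: A_1A_2² = 85, A_1A_3² = 34, A_2A_3² = 85.
Since A_2A_3² = 85 < 85 + 34 = 119, the triangle is acute, so the smallest enclosing circle is the circumcircle.
Circumcentre = (0.5, 5/6), r² = 425/18.

425/18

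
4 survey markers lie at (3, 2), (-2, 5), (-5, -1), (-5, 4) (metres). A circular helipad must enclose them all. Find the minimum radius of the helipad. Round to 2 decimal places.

4.40

The minimum enclosing circle is determined by three boundary points: (3, 2), (-5, -1), (-5, 4).
Their circumcentre is (-1.375, 1.5) with r² = 19.390625.
The farthest remaining point (-2, 5) is at distance² 12.640625 ≤ 19.390625.
r = √(19.390625) ≈ 4.40.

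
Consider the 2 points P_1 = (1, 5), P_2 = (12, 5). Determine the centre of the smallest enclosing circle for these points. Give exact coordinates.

The smallest circle enclosing two points has them as diameter endpoints.
Centre = midpoint = (6.5, 5); r² = |P_1P_2|²/4 = 121/4 = 30.25.
Centre = (6.5, 5).

(6.5, 5)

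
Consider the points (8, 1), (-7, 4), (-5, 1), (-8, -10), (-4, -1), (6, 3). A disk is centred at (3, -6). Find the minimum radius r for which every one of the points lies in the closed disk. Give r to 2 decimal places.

The required radius is the distance from (3, -6) to the farthest point.
Squared distances: 74, 200, 113, 137, 74, 90.
Maximum is 200, attained at (-7, 4).
r = √200 ≈ 14.14.

14.14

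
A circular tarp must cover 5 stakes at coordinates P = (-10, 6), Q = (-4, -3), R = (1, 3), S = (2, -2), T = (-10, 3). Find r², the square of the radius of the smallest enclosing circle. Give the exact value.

52

The minimum enclosing circle of a finite set is fixed by two of the points (as a diameter) or three (as a circumcircle).
The farthest pair is P–S with squared distance 208. The circle on this segment as diameter has centre (-4, 2) and r² = 208/4 = 52.
Check Q: distance² to centre = 25 ≤ 52, so it lies inside.
All remaining points lie in this disk, and no smaller disk contains both endpoints, so this is the minimum enclosing circle.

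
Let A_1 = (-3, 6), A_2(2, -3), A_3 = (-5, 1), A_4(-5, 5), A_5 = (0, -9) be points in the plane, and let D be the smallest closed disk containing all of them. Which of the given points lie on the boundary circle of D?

A_1, A_5

The farthest pair is A_1–A_5 with squared distance 234. The circle on this segment as diameter has centre (-1.5, -1.5) and r² = 234/4 = 58.5.
Check A_2: distance² to centre = 14.5 ≤ 58.5, so it lies inside.
All remaining points lie in this disk, and no smaller disk contains both endpoints, so this is the minimum enclosing circle.
The points at distance exactly r from the centre are A_1, A_5 — 2 points.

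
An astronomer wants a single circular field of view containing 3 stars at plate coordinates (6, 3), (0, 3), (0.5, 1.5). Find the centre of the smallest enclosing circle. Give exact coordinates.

Call the three points A, B, C in the order given.
Side lengths²: AB² = 36, AC² = 32.5, BC² = 2.5.
Since AB² = 36 ≥ 32.5 + 2.5 = 35, the angle opposite AB is not acute, so the smallest enclosing circle has AB as diameter.
Centre = midpoint of AB = (3, 3), r² = 36/4 = 9.
Centre = (3, 3).

(3, 3)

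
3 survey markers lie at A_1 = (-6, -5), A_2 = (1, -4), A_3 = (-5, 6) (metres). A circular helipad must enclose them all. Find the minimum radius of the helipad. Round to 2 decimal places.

Side lengths²: A_1A_2² = 50, A_1A_3² = 122, A_2A_3² = 136.
Since A_2A_3² = 136 < 122 + 50 = 172, the triangle is acute, so the smallest enclosing circle is the circumcircle.
Circumcentre = (-121/38, 11/38), r² = 25925/722.
r = √(25925/722) ≈ 5.99.

5.99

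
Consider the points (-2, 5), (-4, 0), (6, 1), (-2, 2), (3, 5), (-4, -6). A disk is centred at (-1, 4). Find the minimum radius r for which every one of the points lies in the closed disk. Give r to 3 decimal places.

10.440

The required radius is the distance from (-1, 4) to the farthest point.
Squared distances: 2, 25, 58, 5, 17, 109.
Maximum is 109, attained at (-4, -6).
r = √109 ≈ 10.440.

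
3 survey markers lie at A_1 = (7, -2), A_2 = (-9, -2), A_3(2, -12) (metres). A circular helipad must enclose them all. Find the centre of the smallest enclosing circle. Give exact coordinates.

(-1, -4.25)

Side lengths²: A_1A_2² = 256, A_1A_3² = 125, A_2A_3² = 221.
Since A_1A_2² = 256 < 221 + 125 = 346, the triangle is acute, so the smallest enclosing circle is the circumcircle.
Circumcentre = (-1, -4.25), r² = 69.0625.
Centre = (-1, -4.25).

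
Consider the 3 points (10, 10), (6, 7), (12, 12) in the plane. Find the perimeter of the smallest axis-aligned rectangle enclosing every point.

Width = max x − min x = 12 − 6 = 6.
Height = max y − min y = 12 − 7 = 5.
Perimeter = 2(6 + 5) = 22.

22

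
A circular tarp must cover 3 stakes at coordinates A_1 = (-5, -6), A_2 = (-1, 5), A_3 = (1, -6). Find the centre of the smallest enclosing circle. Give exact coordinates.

(-2, -19/22)

Side lengths²: A_1A_2² = 137, A_1A_3² = 36, A_2A_3² = 125.
Since A_1A_2² = 137 < 125 + 36 = 161, the triangle is acute, so the smallest enclosing circle is the circumcircle.
Circumcentre = (-2, -19/22), r² = 17125/484.
Centre = (-2, -19/22).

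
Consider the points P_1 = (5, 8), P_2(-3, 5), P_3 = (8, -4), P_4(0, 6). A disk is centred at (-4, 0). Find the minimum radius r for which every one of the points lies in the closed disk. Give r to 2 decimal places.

12.65

The required radius is the distance from (-4, 0) to the farthest point.
Squared distances: 145, 26, 160, 52.
Maximum is 160, attained at P_3.
r = √160 ≈ 12.65.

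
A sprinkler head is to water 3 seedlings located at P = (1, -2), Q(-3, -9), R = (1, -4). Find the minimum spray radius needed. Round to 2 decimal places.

4.03

Side lengths²: PQ² = 65, PR² = 4, QR² = 41.
Since PQ² = 65 ≥ 41 + 4 = 45, the angle opposite PQ is not acute, so the smallest enclosing circle has PQ as diameter.
Centre = midpoint of PQ = (-1, -5.5), r² = 65/4 = 16.25.
r = √(16.25) ≈ 4.03.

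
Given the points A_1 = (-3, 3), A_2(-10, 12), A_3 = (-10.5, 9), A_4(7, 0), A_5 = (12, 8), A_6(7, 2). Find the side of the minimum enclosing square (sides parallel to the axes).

The bounding box has width 22.5 and height 12.
An axis-aligned square enclosing the set must have side ≥ max(width, height).
So the minimum side is max(22.5, 12) = 22.5.

22.5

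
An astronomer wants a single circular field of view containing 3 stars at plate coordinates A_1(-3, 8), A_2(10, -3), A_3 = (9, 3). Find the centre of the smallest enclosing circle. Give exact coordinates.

(3.5, 2.5)

Side lengths²: A_1A_2² = 290, A_1A_3² = 169, A_2A_3² = 37.
Since A_1A_2² = 290 ≥ 169 + 37 = 206, the angle opposite A_1A_2 is not acute, so the smallest enclosing circle has A_1A_2 as diameter.
Centre = midpoint of A_1A_2 = (3.5, 2.5), r² = 290/4 = 72.5.
Centre = (3.5, 2.5).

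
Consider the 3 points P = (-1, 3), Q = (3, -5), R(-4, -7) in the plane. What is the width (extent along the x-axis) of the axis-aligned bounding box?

7

max x = 3, min x = -4, so width = 7.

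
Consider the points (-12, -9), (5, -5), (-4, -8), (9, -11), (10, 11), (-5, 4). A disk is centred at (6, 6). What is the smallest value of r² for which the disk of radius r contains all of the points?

549

The required radius is the distance from (6, 6) to the farthest point.
Squared distances: 549, 122, 296, 298, 41, 125.
Maximum is 549, attained at (-12, -9).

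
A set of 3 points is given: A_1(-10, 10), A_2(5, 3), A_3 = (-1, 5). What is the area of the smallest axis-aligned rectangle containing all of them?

x ranges over [-10, 5], width 15.
y ranges over [3, 10], height 7.
Area = 15 × 7 = 105.

105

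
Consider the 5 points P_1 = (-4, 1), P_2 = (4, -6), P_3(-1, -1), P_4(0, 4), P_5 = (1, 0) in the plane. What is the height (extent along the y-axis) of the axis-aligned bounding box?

10

max y = 4, min y = -6, so height = 10.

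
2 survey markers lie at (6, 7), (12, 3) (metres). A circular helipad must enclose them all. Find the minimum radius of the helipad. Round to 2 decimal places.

The smallest circle enclosing two points has them as diameter endpoints.
Centre = midpoint = (9, 5); r² = |(6, 7)−(12, 3)|²/4 = 52/4 = 13.
r = √13 ≈ 3.61.

3.61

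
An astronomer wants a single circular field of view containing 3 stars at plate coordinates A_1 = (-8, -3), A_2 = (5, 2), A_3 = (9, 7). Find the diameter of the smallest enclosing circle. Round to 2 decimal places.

Side lengths²: A_1A_2² = 194, A_1A_3² = 389, A_2A_3² = 41.
Since A_1A_3² = 389 ≥ 194 + 41 = 235, the angle opposite A_1A_3 is not acute, so the smallest enclosing circle has A_1A_3 as diameter.
Centre = midpoint of A_1A_3 = (0.5, 2), r² = 389/4 = 97.25.
Diameter = 2r = 2√(97.25) ≈ 19.72.

19.72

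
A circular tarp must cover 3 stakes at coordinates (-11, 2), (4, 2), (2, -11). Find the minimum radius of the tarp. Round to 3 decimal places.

9.301

Call the three points A, B, C in the order given.
Side lengths²: AB² = 225, AC² = 338, BC² = 173.
Since AC² = 338 < 225 + 173 = 398, the triangle is acute, so the smallest enclosing circle is the circumcircle.
Circumcentre = (-3.5, -3.5), r² = 86.5.
r = √(86.5) ≈ 9.301.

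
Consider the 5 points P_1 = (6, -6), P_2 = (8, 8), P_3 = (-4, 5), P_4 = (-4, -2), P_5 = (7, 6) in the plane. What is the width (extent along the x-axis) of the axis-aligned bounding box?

max x = 8, min x = -4, so width = 12.

12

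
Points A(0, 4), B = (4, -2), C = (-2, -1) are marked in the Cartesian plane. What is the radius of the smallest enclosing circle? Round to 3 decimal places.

Side lengths²: AB² = 52, AC² = 29, BC² = 37.
Since AB² = 52 < 37 + 29 = 66, the triangle is acute, so the smallest enclosing circle is the circumcircle.
Circumcentre = (1.34375, 0.5625), r² = 13.6220703125.
r = √(13.6220703125) ≈ 3.691.

3.691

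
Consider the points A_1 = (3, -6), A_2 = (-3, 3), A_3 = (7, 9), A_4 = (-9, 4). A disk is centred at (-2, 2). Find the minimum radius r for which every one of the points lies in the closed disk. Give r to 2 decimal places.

11.40

The required radius is the distance from (-2, 2) to the farthest point.
Squared distances: 89, 2, 130, 53.
Maximum is 130, attained at A_3.
r = √130 ≈ 11.40.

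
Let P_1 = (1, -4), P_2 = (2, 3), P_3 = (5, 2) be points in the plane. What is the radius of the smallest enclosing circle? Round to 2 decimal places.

Side lengths²: P_1P_2² = 50, P_1P_3² = 52, P_2P_3² = 10.
Since P_1P_3² = 52 < 50 + 10 = 60, the triangle is acute, so the smallest enclosing circle is the circumcircle.
Circumcentre = (27/11, -7/11), r² = 1625/121.
r = √(1625/121) ≈ 3.66.

3.66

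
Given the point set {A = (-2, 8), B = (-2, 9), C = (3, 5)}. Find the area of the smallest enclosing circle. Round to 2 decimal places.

Side lengths²: AB² = 1, AC² = 34, BC² = 41.
Since BC² = 41 ≥ 34 + 1 = 35, the angle opposite BC is not acute, so the smallest enclosing circle has BC as diameter.
Centre = midpoint of BC = (0.5, 7), r² = 41/4 = 10.25.
Area = π·r² = π·10.25 ≈ 32.20.

32.20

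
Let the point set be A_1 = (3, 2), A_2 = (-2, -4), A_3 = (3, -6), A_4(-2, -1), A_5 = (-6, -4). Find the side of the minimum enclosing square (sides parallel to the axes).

9

The bounding box has width 9 and height 8.
An axis-aligned square enclosing the set must have side ≥ max(width, height).
So the minimum side is max(9, 8) = 9.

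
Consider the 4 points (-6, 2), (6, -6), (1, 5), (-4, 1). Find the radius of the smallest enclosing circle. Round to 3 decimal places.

The minimum enclosing circle of a finite set is fixed by two of the points (as a diameter) or three (as a circumcircle).
The farthest pair is (-6, 2)–(6, -6) with squared distance 208. The circle on this segment as diameter has centre (0, -2) and r² = 208/4 = 52.
Check (1, 5): distance² to centre = 50 ≤ 52, so it lies inside.
All remaining points lie in this disk, and no smaller disk contains both endpoints, so this is the minimum enclosing circle.
r = √52 ≈ 7.211.

7.211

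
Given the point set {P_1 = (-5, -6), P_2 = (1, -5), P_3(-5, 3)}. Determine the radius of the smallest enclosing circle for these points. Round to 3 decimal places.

5.069

Side lengths²: P_1P_2² = 37, P_1P_3² = 81, P_2P_3² = 100.
Since P_2P_3² = 100 < 81 + 37 = 118, the triangle is acute, so the smallest enclosing circle is the circumcircle.
Circumcentre = (-8/3, -1.5), r² = 925/36.
r = √(925/36) ≈ 5.069.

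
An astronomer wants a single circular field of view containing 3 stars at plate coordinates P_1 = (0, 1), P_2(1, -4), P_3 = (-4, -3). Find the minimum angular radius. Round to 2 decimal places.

Side lengths²: P_1P_2² = 26, P_1P_3² = 32, P_2P_3² = 26.
Since P_1P_3² = 32 < 26 + 26 = 52, the triangle is acute, so the smallest enclosing circle is the circumcircle.
Circumcentre = (-7/6, -11/6), r² = 169/18.
r = √(169/18) ≈ 3.06.

3.06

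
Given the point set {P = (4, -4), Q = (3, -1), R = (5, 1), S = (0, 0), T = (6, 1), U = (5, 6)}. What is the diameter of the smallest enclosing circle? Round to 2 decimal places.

10.05

By Welzl's lemma the MEC is supported by two points (diametrically opposite) or three points (on a circumcircle).
The farthest pair is P–U with squared distance 101. The circle on this segment as diameter has centre (4.5, 1) and r² = 101/4 = 25.25.
Check Q: distance² to centre = 6.25 ≤ 25.25, so it lies inside.
All remaining points lie in this disk, and no smaller disk contains both endpoints, so this is the minimum enclosing circle.
Diameter = 2r = 2√(25.25) ≈ 10.05.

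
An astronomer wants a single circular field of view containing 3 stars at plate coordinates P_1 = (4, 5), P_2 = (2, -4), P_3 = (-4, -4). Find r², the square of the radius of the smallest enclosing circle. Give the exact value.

Side lengths²: P_1P_2² = 85, P_1P_3² = 145, P_2P_3² = 36.
Since P_1P_3² = 145 ≥ 85 + 36 = 121, the angle opposite P_1P_3 is not acute, so the smallest enclosing circle has P_1P_3 as diameter.
Centre = midpoint of P_1P_3 = (0, 0.5), r² = 145/4 = 36.25.

36.25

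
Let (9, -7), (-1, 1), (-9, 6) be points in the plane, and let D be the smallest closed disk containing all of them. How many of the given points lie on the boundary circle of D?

Call the three points A, B, C in the order given.
Side lengths²: AB² = 164, AC² = 493, BC² = 89.
Since AC² = 493 ≥ 164 + 89 = 253, the angle opposite AC is not acute, so the smallest enclosing circle has AC as diameter.
Centre = midpoint of AC = (0, -0.5), r² = 493/4 = 123.25.
The points at distance exactly r from the centre are (9, -7), (-9, 6) — 2 points.

2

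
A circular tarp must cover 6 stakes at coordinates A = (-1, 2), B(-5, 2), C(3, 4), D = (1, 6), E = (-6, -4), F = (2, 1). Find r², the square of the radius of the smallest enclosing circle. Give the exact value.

By Welzl's lemma the MEC is supported by two points (diametrically opposite) or three points (on a circumcircle).
The minimum enclosing circle is determined by three boundary points: C, D, E.
Their circumcentre is (-75/34, 27/34) with r² = 21605/578.
The farthest remaining point F is at distance² 10249/578 ≤ 21605/578.

21605/578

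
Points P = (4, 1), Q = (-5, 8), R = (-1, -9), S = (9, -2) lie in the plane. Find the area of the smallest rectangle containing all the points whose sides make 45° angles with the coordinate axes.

204

In coordinates u = x + y, v = x − y the rectangle is axis-aligned; the map (x,y)→(u,v) scales areas by 2.
u-values: 5, 3, -10, 7; range = 7 − (-10) = 17.
v-values: 3, -13, 8, 11; range = 11 − (-13) = 24.
Area = (17 × 24) / 2 = 204.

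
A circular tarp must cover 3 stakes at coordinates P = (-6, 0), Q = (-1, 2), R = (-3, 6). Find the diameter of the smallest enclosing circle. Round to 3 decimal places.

Side lengths²: PQ² = 29, PR² = 45, QR² = 20.
Since PR² = 45 < 29 + 20 = 49, the triangle is acute, so the smallest enclosing circle is the circumcircle.
Circumcentre = (-4.25, 2.875), r² = 11.328125.
Diameter = 2r = 2√(11.328125) ≈ 6.731.

6.731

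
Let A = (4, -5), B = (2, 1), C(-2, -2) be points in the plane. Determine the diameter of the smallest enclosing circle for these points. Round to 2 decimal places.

Side lengths²: AB² = 40, AC² = 45, BC² = 25.
Since AC² = 45 < 40 + 25 = 65, the triangle is acute, so the smallest enclosing circle is the circumcircle.
Circumcentre = (1.5, -2.5), r² = 12.5.
Diameter = 2r = 2√(12.5) ≈ 7.07.

7.07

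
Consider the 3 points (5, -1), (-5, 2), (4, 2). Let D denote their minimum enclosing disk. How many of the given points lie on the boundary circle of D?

Call the three points A, B, C in the order given.
Side lengths²: AB² = 109, AC² = 10, BC² = 81.
Since AB² = 109 ≥ 81 + 10 = 91, the angle opposite AB is not acute, so the smallest enclosing circle has AB as diameter.
Centre = midpoint of AB = (0, 0.5), r² = 109/4 = 27.25.
The points at distance exactly r from the centre are (5, -1), (-5, 2) — 2 points.

2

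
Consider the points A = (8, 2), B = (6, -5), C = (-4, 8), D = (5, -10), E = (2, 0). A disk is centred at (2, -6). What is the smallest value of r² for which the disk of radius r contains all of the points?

232

The required radius is the distance from (2, -6) to the farthest point.
Squared distances: 100, 17, 232, 25, 36.
Maximum is 232, attained at C.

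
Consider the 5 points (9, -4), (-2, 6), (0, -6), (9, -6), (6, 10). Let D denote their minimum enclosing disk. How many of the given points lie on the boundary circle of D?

By Welzl's lemma the MEC is supported by two points (diametrically opposite) or three points (on a circumcircle).
The minimum enclosing circle is determined by three boundary points: (0, -6), (9, -6), (6, 10).
Their circumcentre is (4.5, 1.4375) with r² = 75.56640625.
The farthest remaining point (-2, 6) is at distance² 63.06640625 ≤ 75.56640625.
The points at distance exactly r from the centre are (0, -6), (9, -6), (6, 10) — 3 points.

3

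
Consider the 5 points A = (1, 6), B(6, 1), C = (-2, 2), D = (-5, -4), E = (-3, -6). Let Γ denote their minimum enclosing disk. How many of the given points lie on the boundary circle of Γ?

3

By Welzl's lemma the MEC is supported by two points (diametrically opposite) or three points (on a circumcircle).
The minimum enclosing circle is determined by three boundary points: A, B, E.
Their circumcentre is (-0.25, -0.25) with r² = 40.625.
The farthest remaining point D is at distance² 36.625 ≤ 40.625.
The points at distance exactly r from the centre are A, B, E — 3 points.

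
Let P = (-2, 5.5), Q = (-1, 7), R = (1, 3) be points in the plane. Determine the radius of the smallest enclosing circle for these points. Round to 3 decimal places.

2.236

Side lengths²: PQ² = 3.25, PR² = 15.25, QR² = 20.
Since QR² = 20 ≥ 15.25 + 3.25 = 18.5, the angle opposite QR is not acute, so the smallest enclosing circle has QR as diameter.
Centre = midpoint of QR = (0, 5), r² = 20/4 = 5.
r = √5 ≈ 2.236.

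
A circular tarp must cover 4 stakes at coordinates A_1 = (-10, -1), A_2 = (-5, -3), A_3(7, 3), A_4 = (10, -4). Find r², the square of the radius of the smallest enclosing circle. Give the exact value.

102.25

A smallest enclosing disk is always determined by at most three of the input points on its boundary.
The farthest pair is A_1–A_4 with squared distance 409. The circle on this segment as diameter has centre (0, -2.5) and r² = 409/4 = 102.25.
Check A_2: distance² to centre = 25.25 ≤ 102.25, so it lies inside.
All remaining points lie in this disk, and no smaller disk contains both endpoints, so this is the minimum enclosing circle.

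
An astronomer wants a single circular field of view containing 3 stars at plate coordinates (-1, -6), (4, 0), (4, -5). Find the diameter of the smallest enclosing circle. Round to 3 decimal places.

Call the three points A, B, C in the order given.
Side lengths²: AB² = 61, AC² = 26, BC² = 25.
Since AB² = 61 ≥ 26 + 25 = 51, the angle opposite AB is not acute, so the smallest enclosing circle has AB as diameter.
Centre = midpoint of AB = (1.5, -3), r² = 61/4 = 15.25.
Diameter = 2r = 2√(15.25) ≈ 7.810.

7.810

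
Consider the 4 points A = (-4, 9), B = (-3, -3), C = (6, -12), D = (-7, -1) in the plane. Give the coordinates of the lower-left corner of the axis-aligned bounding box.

x-range [-7, 6], y-range [-12, 9].
The lower-left corner is (-7, -12).

(-7, -12)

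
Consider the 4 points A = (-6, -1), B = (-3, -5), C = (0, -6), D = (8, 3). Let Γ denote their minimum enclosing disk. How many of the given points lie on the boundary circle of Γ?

2

The farthest pair is A–D with squared distance 212. The circle on this segment as diameter has centre (1, 1) and r² = 212/4 = 53.
Check B: distance² to centre = 52 ≤ 53, so it lies inside.
All remaining points lie in this disk, and no smaller disk contains both endpoints, so this is the minimum enclosing circle.
The points at distance exactly r from the centre are A, D — 2 points.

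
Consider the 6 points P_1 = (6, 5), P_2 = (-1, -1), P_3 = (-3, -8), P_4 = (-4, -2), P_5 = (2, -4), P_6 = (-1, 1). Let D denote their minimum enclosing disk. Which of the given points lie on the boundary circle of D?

The farthest pair is P_1–P_3 with squared distance 250. The circle on this segment as diameter has centre (1.5, -1.5) and r² = 250/4 = 62.5.
Check P_2: distance² to centre = 6.5 ≤ 62.5, so it lies inside.
All remaining points lie in this disk, and no smaller disk contains both endpoints, so this is the minimum enclosing circle.
The points at distance exactly r from the centre are P_1, P_3 — 2 points.

P_1, P_3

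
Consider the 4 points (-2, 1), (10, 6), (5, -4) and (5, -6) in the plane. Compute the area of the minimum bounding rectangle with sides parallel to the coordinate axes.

144

x ranges over [-2, 10], width 12.
y ranges over [-6, 6], height 12.
Area = 12 × 12 = 144.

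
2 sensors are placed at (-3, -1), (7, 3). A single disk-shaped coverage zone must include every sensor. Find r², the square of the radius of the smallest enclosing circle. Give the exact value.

29

The smallest circle enclosing two points has them as diameter endpoints.
Centre = midpoint = (2, 1); r² = |(-3, -1)−(7, 3)|²/4 = 116/4 = 29.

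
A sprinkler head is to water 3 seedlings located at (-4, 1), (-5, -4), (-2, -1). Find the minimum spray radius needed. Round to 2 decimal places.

2.55

Call the three points A, B, C in the order given.
Side lengths²: AB² = 26, AC² = 8, BC² = 18.
Since AB² = 26 ≥ 18 + 8 = 26, the angle opposite AB is not acute, so the smallest enclosing circle has AB as diameter.
Centre = midpoint of AB = (-4.5, -1.5), r² = 26/4 = 6.5.
r = √(6.5) ≈ 2.55.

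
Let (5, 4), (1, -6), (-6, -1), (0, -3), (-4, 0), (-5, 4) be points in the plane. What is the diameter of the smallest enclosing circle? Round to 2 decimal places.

12.56

The minimum enclosing circle is determined by three boundary points: (5, 4), (1, -6), (-5, 4).
Their circumcentre is (0, 0.2) with r² = 39.44.
The farthest remaining point (-6, -1) is at distance² 37.44 ≤ 39.44.
Diameter = 2r = 2√(39.44) ≈ 12.56.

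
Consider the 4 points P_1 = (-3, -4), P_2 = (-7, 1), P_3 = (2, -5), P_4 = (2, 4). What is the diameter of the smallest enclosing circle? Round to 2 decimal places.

The minimum enclosing circle is determined by three boundary points: P_2, P_3, P_4.
Their circumcentre is (-1.5, -0.5) with r² = 32.5.
The farthest remaining point P_1 is at distance² 14.5 ≤ 32.5.
Diameter = 2r = 2√(32.5) ≈ 11.40.

11.40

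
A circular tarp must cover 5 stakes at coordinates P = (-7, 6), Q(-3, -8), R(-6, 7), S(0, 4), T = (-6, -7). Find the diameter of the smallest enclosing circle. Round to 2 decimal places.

A smallest enclosing disk is always determined by at most three of the input points on its boundary.
The farthest pair is Q–R with squared distance 234. The circle on this segment as diameter has centre (-4.5, -0.5) and r² = 234/4 = 58.5.
Check P: distance² to centre = 48.5 ≤ 58.5, so it lies inside.
All remaining points lie in this disk, and no smaller disk contains both endpoints, so this is the minimum enclosing circle.
Diameter = 2r = 2√(58.5) ≈ 15.30.

15.30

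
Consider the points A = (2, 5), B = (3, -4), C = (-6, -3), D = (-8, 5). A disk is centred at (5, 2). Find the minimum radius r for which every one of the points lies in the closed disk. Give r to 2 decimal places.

The required radius is the distance from (5, 2) to the farthest point.
Squared distances: 18, 40, 146, 178.
Maximum is 178, attained at D.
r = √178 ≈ 13.34.

13.34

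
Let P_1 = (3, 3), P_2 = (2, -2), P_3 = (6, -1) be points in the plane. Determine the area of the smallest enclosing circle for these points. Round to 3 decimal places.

24.041

Side lengths²: P_1P_2² = 26, P_1P_3² = 25, P_2P_3² = 17.
Since P_1P_2² = 26 < 25 + 17 = 42, the triangle is acute, so the smallest enclosing circle is the circumcircle.
Circumcentre = (135/38, 11/38), r² = 5525/722.
Area = π·r² = π·5525/722 ≈ 24.041.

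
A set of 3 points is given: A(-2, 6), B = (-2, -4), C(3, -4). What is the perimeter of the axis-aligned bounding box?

Width = max x − min x = 3 − (-2) = 5.
Height = max y − min y = 6 − (-4) = 10.
Perimeter = 2(5 + 10) = 30.

30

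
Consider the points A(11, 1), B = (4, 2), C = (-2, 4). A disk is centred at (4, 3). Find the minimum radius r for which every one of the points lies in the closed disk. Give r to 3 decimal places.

7.280

The required radius is the distance from (4, 3) to the farthest point.
Squared distances: 53, 1, 37.
Maximum is 53, attained at A.
r = √53 ≈ 7.280.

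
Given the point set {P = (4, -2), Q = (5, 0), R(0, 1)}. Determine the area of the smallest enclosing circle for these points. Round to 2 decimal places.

21.10

Side lengths²: PQ² = 5, PR² = 25, QR² = 26.
Since QR² = 26 < 25 + 5 = 30, the triangle is acute, so the smallest enclosing circle is the circumcircle.
Circumcentre = (53/22, 1/22), r² = 1625/242.
Area = π·r² = π·1625/242 ≈ 21.10.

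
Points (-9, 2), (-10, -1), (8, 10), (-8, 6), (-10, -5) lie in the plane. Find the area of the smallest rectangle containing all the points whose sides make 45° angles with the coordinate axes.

In coordinates u = x + y, v = x − y the rectangle is axis-aligned; the map (x,y)→(u,v) scales areas by 2.
u-values: -7, -11, 18, -2, -15; range = 18 − (-15) = 33.
v-values: -11, -9, -2, -14, -5; range = -2 − (-14) = 12.
Area = (33 × 12) / 2 = 198.

198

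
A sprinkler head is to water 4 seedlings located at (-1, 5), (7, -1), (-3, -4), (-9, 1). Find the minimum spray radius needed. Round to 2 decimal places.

The farthest pair is (7, -1)–(-9, 1) with squared distance 260. The circle on this segment as diameter has centre (-1, 0) and r² = 260/4 = 65.
Check (-1, 5): distance² to centre = 25 ≤ 65, so it lies inside.
All remaining points lie in this disk, and no smaller disk contains both endpoints, so this is the minimum enclosing circle.
r = √65 ≈ 8.06.

8.06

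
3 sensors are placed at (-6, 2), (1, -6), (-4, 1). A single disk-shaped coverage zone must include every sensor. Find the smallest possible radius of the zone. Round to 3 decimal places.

Call the three points A, B, C in the order given.
Side lengths²: AB² = 113, AC² = 5, BC² = 74.
Since AB² = 113 ≥ 74 + 5 = 79, the angle opposite AB is not acute, so the smallest enclosing circle has AB as diameter.
Centre = midpoint of AB = (-2.5, -2), r² = 113/4 = 28.25.
r = √(28.25) ≈ 5.315.

5.315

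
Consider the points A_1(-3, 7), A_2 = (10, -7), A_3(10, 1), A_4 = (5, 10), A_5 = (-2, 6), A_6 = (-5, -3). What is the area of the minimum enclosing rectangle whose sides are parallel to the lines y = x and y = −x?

In coordinates u = x + y, v = x − y the rectangle is axis-aligned; the map (x,y)→(u,v) scales areas by 2.
u-values: 4, 3, 11, 15, 4, -8; range = 15 − (-8) = 23.
v-values: -10, 17, 9, -5, -8, -2; range = 17 − (-10) = 27.
Area = (23 × 27) / 2 = 310.5.

310.5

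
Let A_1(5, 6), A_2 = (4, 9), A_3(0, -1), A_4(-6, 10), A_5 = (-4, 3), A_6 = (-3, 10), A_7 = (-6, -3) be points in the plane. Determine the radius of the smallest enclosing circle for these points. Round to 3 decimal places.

7.849

The minimum enclosing circle of a finite set is fixed by two of the points (as a diameter) or three (as a circumcircle).
The minimum enclosing circle is determined by three boundary points: A_2, A_4, A_7.
Their circumcentre is (-1.6, 3.5) with r² = 61.61.
The farthest remaining point A_1 is at distance² 49.81 ≤ 61.61.
r = √(61.61) ≈ 7.849.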